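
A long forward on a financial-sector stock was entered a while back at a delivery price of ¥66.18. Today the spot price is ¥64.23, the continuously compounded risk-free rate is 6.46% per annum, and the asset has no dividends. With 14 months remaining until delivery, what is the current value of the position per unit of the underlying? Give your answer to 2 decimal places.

¥2.85

Current fair forward for the remaining 14 months: F = S·e^(r·T), r = 0.0646
F = 64.23 · e^(0.0646 × 14/12) = 64.23 × 1.078279 = 69.2579
Value of long forward = (F − K)·e^(−rT) = (69.2579 − 66.18) · e^(−0.0646·14/12)
= 3.0779 × 0.927403 = 2.85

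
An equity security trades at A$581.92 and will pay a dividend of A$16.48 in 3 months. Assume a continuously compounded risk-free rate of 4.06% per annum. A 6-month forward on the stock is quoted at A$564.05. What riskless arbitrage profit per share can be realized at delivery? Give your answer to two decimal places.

PV(dividends) I = 16.48·e^(−0.0406·3/12) = 16.3136
Fair forward F* = (S − I)·e^(rT) = (581.92 − 16.3136)·e^0.020300 = 565.6064 × 1.020507 = 577.2053
Market A$564.05 < fair 577.2053: forward underpriced → reverse cash-and-carry (short the stock, invest proceeds at r, pay the dividends, go long the forward).
Profit at T = |F_mkt − F*| = |564.05 − 577.2053| = A$13.16 per share

A$13.16 per share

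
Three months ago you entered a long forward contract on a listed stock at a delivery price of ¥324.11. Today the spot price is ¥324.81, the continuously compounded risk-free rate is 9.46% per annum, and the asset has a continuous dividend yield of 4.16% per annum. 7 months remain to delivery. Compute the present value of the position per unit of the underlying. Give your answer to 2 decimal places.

¥10.31

Current fair forward for the remaining 7 months: F = S·e^((r − q)·T), (r − q) = 0.0946 − 0.0416 = 0.0530
F = 324.81 · e^(0.0530 × 7/12) = 324.81 × 1.031400 = 335.0090
Value of long forward = (F − K)·e^(−rT) = (335.0090 − 324.11) · e^(−0.0946·7/12)
= 10.8990 × 0.946312 = 10.31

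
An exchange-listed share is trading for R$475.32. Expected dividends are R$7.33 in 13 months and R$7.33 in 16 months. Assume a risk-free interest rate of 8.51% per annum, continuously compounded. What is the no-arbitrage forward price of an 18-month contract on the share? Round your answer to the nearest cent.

R$525.01

PV(dividends) I = 7.33·e^(−0.0851·13/12) + 7.33·e^(−0.0851·16/12)
I = 6.6844 + 6.5437 = 13.2281
F = (S − I)·e^(rT) = (475.32 − 13.2281) · e^(0.0851·18/12)
= 462.0919 · e^0.127650 = 462.0919 × 1.136155 = R$525.01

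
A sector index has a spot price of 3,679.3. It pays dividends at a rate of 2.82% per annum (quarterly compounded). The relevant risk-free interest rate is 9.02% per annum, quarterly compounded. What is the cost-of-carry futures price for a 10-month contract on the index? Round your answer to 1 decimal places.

3,871.5

F = S · (1+r/4)^(4T) / (1+q/4)^(4T)
= 3679.3 × 1.077164 / 1.023694 = 3679.3 × 1.052232
F = 3,871.5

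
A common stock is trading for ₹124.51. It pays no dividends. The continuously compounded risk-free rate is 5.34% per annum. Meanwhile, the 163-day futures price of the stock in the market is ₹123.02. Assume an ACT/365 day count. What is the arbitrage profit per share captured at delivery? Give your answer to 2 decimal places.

Fair futures: F* = S·e^(carry·T), with carry = r = 0.0534
F* = 124.51 · e^(0.0534 × 163/365) = 124.51 · e^0.023847 = 124.51 × 1.024134 = ₹127.5149
Market ₹123.02 < fair ₹127.5149: forward underpriced → reverse cash-and-carry (short spot, go long the forward).
At maturity, profit = |F_mkt − F*| = |123.02 − 127.5149| = ₹4.49 per share

₹4.49 per share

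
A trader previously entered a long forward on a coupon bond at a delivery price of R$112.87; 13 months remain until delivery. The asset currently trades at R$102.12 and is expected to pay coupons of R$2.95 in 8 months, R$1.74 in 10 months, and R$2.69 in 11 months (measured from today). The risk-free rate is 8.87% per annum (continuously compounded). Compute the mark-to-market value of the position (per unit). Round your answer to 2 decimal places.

PV(remaining coupons) I = 2.95·e^(−0.0887·8/12) + 1.74·e^(−0.0887·10/12) + 2.69·e^(−0.0887·11/12) = 6.8766
Current forward F = (S − I)·e^(rT) = (102.12 − 6.8766)·e^(0.0887·13/12) = 95.2434 × 1.100860 = 104.8496
Value (long) = (F − K)·e^(−rT) = (104.8496 − 112.87) × 0.908381 = -7.2856
Value = -R$7.29

-R$7.29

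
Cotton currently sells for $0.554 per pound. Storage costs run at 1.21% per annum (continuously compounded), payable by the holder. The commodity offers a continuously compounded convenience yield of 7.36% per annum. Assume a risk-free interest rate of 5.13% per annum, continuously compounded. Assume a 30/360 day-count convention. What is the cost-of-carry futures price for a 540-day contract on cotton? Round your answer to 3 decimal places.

Net carry = r + u − y = 0.0513 + 0.0121 − 0.0736 = -0.0102
F = S·e^((r+u−y)T) = 0.554 · e^(-0.0102 × 540/360) = 0.554 · e^-0.015300
= 0.554 × 0.984816 = $0.546 per pound

$0.546 per pound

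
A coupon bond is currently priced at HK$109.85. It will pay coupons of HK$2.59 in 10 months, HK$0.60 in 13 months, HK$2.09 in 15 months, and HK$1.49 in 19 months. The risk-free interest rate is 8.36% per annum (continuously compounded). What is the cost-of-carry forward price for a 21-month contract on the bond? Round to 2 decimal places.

HK$120.04

PV(coupons) I = 2.59·e^(−0.0836·10/12) + 0.60·e^(−0.0836·13/12) + 2.09·e^(−0.0836·15/12) + 1.49·e^(−0.0836·19/12)
I = 2.4157 + 0.5480 + 1.8826 + 1.3053 = 6.1516
F = (S − I)·e^(rT) = (109.85 − 6.1516) · e^(0.0836·21/12)
= 103.6984 · e^0.146300 = 103.6984 × 1.157543 = HK$120.04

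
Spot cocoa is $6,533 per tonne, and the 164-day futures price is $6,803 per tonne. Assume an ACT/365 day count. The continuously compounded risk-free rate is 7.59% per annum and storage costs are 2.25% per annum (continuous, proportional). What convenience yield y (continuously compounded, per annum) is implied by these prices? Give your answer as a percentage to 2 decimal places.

F = S·e^((r+u−y)T) ⇒ (r+u−y) = ln(F/S)/T
ln(6803/6533) = 0.040497; /T ⇒ 0.090131
y = r + u − ln(F/S)/T = 0.0759 + 0.0225 − 0.090131 = 0.008269
y = 0.83%

0.83%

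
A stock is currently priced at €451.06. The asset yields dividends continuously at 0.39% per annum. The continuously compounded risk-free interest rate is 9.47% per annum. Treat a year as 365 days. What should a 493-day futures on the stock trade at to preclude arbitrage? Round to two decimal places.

€509.91

F = S·e^((r − q)T) = 451.06 · e^((0.0947 − 0.0039) × 493/365)
= 451.06 · e^0.122642 = 451.06 × 1.130480
F = €509.91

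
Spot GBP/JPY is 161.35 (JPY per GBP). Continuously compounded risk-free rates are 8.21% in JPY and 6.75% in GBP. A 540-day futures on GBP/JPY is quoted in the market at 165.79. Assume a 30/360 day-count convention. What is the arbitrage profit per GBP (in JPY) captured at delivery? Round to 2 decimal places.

0.87 per GBP (in JPY)

Fair futures: F* = S·e^(carry·T), with carry = (r_JPY − r_GBP) = 0.0821 − 0.0675 = 0.0146
F* = 161.35 · e^(0.0146 × 540/360) = 161.35 · e^0.021900 = 161.35 × 1.022142 = 164.9226
Market 165.79 > fair 164.9226: forward overpriced → cash-and-carry (buy spot, short the forward).
At maturity, profit = |F_mkt − F*| = |165.79 − 164.9226| = 0.87 per GBP (in JPY)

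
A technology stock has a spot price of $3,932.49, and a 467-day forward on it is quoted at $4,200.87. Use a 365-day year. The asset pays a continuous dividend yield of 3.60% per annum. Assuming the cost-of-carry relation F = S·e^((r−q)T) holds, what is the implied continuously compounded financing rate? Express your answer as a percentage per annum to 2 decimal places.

8.76%

From F = S·e^((r−q)T): (r − q) = ln(F/S)/T
ln(4200.87/3932.49) = ln(1.068247) = 0.066019
(r − q) = 0.066019 / (467/365) = 0.051599
r = ln(F/S)/T + q = 0.051599 + 0.0360 = 0.087599
r = 8.76%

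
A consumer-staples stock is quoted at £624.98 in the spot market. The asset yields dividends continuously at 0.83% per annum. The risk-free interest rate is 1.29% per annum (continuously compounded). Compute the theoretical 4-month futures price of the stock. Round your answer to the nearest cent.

£625.94

F = S·e^((r − q)T) = 624.98 · e^((0.0129 − 0.0083) × 4/12)
= 624.98 · e^0.001533 = 624.98 × 1.001534
F = £625.94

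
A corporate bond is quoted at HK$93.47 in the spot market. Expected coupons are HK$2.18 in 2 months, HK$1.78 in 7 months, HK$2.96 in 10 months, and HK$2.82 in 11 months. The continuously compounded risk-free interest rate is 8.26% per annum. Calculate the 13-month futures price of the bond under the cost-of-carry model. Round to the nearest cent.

PV(coupons) I = 2.18·e^(−0.0826·2/12) + 1.78·e^(−0.0826·7/12) + 2.96·e^(−0.0826·10/12) + 2.82·e^(−0.0826·11/12)
I = 2.1502 + 1.6963 + 2.7631 + 2.6144 = 9.2240
F = (S − I)·e^(rT) = (93.47 − 9.2240) · e^(0.0826·13/12)
= 84.2460 · e^0.089483 = 84.2460 × 1.093609 = HK$92.13

HK$92.13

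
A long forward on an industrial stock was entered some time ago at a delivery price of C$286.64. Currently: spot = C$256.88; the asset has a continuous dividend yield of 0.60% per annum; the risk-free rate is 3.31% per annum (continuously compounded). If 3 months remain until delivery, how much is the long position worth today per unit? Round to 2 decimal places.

-C$27.78

Current fair forward for the remaining 3 months: F = S·e^((r − q)·T), (r − q) = 0.0331 − 0.0060 = 0.0271
F = 256.88 · e^(0.0271 × 3/12) = 256.88 × 1.006798 = 258.6263
Value of long forward = (F − K)·e^(−rT) = (258.6263 − 286.64) · e^(−0.0331·3/12)
= -28.0137 × 0.991759 = -27.78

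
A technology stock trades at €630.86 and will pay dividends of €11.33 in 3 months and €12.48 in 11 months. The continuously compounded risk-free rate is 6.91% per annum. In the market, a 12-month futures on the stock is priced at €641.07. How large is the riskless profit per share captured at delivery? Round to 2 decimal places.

€10.44 per share

PV(dividends) I = 11.33·e^(−0.0691·3/12) + 12.48·e^(−0.0691·11/12) = 22.8500
Fair futures F* = (S − I)·e^(rT) = (630.86 − 22.8500)·e^0.069100 = 608.0100 × 1.071543 = 651.5089
Market €641.07 < fair 651.5089: forward underpriced → reverse cash-and-carry (short the stock, invest proceeds at r, pay the dividends, go long the forward).
Profit at T = |F_mkt − F*| = |641.07 − 651.5089| = €10.44 per share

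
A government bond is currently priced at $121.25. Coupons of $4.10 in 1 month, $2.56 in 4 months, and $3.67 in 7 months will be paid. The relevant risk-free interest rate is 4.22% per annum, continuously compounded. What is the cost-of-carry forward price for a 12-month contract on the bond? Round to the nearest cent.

PV(coupons) I = 4.10·e^(−0.0422·1/12) + 2.56·e^(−0.0422·4/12) + 3.67·e^(−0.0422·7/12)
I = 4.0856 + 2.5242 + 3.5808 = 10.1906
F = (S − I)·e^(rT) = (121.25 − 10.1906) · e^(0.0422·12/12)
= 111.0594 · e^0.042200 = 111.0594 × 1.043103 = $115.85

$115.85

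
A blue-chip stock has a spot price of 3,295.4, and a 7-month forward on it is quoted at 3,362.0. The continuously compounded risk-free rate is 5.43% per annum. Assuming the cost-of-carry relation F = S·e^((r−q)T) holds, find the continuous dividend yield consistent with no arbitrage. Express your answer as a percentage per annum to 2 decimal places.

From F = S·e^((r−q)T): (r − q) = ln(F/S)/T
ln(3362.0/3295.4) = ln(1.020210) = 0.020008
(r − q) = 0.020008 / (7/12) = 0.034299
q = r − ln(F/S)/T = 0.0543 − 0.034299 = 0.020001
q = 2.00%

2.00%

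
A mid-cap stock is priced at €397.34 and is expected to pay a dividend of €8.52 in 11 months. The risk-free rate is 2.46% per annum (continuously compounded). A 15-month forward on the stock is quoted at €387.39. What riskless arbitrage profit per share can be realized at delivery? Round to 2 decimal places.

€13.77 per share

PV(dividends) I = 8.52·e^(−0.0246·11/12) = 8.3300
Fair forward F* = (S − I)·e^(rT) = (397.34 − 8.3300)·e^0.030750 = 389.0100 × 1.031228 = 401.1580
Market €387.39 < fair 401.1580: forward underpriced → reverse cash-and-carry (short the stock, invest proceeds at r, pay the dividends, go long the forward).
Profit at T = |F_mkt − F*| = |387.39 − 401.1580| = €13.77 per share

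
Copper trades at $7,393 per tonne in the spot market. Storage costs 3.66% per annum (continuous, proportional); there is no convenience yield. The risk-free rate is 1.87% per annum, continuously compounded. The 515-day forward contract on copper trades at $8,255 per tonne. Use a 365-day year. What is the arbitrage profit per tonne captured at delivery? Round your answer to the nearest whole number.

$262 per tonne

Fair forward: F* = S·e^(carry·T), with carry = (r + u) = 0.0187 + 0.0366 = 0.0553
F* = 7393 · e^(0.0553 × 515/365) = 7393 · e^0.078026 = 7393 × 1.081151 = $7992.9493
Market $8255 > fair $7992.9493: forward overpriced → cash-and-carry (buy spot, short the forward).
At maturity, profit = |F_mkt − F*| = |8255 − 7992.9493| = $262 per tonne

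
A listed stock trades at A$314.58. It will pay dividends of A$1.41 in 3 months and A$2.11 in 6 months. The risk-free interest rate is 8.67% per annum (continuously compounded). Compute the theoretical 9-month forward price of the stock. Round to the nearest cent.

A$332.09

PV(dividends) I = 1.41·e^(−0.0867·3/12) + 2.11·e^(−0.0867·6/12)
I = 1.3798 + 2.0205 = 3.4003
F = (S − I)·e^(rT) = (314.58 − 3.4003) · e^(0.0867·9/12)
= 311.1797 · e^0.065025 = 311.1797 × 1.067186 = A$332.09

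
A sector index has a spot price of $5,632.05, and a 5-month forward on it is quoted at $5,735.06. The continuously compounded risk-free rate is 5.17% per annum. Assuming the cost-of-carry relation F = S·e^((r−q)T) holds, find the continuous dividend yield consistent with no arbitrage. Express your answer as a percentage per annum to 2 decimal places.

From F = S·e^((r−q)T): (r − q) = ln(F/S)/T
ln(5735.06/5632.05) = ln(1.018290) = 0.018125
(r − q) = 0.018125 / (5/12) = 0.043500
q = r − ln(F/S)/T = 0.0517 − 0.043500 = 0.008200
q = 0.82%

0.82%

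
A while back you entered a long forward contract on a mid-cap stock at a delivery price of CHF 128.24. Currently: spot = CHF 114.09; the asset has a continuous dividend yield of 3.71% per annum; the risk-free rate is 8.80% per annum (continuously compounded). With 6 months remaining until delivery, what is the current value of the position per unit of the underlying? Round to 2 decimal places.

Current fair forward for the remaining 6 months: F = S·e^((r − q)·T), (r − q) = 0.0880 − 0.0371 = 0.0509
F = 114.09 · e^(0.0509 × 6/12) = 114.09 × 1.025777 = 117.0309
Value of long forward = (F − K)·e^(−rT) = (117.0309 − 128.24) · e^(−0.0880·6/12)
= -11.2091 × 0.956954 = -10.73

-CHF 10.73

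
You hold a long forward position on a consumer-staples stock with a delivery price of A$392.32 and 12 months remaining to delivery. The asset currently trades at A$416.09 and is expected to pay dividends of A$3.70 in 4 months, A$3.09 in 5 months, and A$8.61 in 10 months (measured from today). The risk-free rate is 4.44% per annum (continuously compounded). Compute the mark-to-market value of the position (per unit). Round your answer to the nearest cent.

A$25.83

PV(remaining dividends) I = 3.70·e^(−0.0444·4/12) + 3.09·e^(−0.0444·5/12) + 8.61·e^(−0.0444·10/12) = 14.9763
Current forward F = (S − I)·e^(rT) = (416.09 − 14.9763)·e^(0.0444·12/12) = 401.1137 × 1.045400 = 419.3243
Value (long) = (F − K)·e^(−rT) = (419.3243 − 392.32) × 0.956571 = 25.8315
Value = A$25.83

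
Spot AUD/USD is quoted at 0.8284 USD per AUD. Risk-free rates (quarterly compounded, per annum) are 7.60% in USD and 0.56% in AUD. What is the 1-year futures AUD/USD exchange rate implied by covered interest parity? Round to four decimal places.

By covered interest parity, F = S · (1+r_USD/4)^(4T) / (1+r_AUD/4)^(4T)
= 0.8284 × 1.078194 / 1.005612 = 0.8284 × 1.072177
F = 0.8882 USD per AUD

0.8882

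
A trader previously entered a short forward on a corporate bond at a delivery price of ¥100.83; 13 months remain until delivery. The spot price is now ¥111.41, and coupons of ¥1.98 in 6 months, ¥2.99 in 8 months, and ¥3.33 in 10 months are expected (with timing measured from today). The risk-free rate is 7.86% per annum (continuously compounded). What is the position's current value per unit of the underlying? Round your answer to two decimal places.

-¥10.95

PV(remaining coupons) I = 1.98·e^(−0.0786·6/12) + 2.99·e^(−0.0786·8/12) + 3.33·e^(−0.0786·10/12) = 7.8599
Current forward F = (S − I)·e^(rT) = (111.41 − 7.8599)·e^(0.0786·13/12) = 103.5501 × 1.088880 = 112.7536
Value (long) = (F − K)·e^(−rT) = (112.7536 − 100.83) × 0.918375 = 10.9503
Short position value = −(long value) = -¥10.95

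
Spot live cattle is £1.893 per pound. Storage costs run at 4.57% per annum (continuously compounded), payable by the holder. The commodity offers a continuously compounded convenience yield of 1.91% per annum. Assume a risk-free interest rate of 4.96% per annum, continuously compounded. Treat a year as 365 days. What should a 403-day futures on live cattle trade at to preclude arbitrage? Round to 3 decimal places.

£2.059 per pound

Net carry = r + u − y = 0.0496 + 0.0457 − 0.0191 = 0.0762
F = S·e^((r+u−y)T) = 1.893 · e^(0.0762 × 403/365) = 1.893 · e^0.084133
= 1.893 × 1.087774 = £2.059 per pound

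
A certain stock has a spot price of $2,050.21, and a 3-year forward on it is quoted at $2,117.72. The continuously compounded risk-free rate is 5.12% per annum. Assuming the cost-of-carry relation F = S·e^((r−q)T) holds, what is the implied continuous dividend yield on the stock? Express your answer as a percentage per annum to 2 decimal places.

4.04%

From F = S·e^((r−q)T): (r − q) = ln(F/S)/T
ln(2117.72/2050.21) = ln(1.032928) = 0.032397
(r − q) = 0.032397 / (3) = 0.010799
q = r − ln(F/S)/T = 0.0512 − 0.010799 = 0.040401
q = 4.04%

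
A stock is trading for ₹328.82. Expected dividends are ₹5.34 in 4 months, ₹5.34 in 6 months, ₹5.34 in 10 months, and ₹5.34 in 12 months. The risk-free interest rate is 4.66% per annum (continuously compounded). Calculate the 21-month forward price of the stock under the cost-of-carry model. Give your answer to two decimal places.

PV(dividends) I = 5.34·e^(−0.0466·4/12) + 5.34·e^(−0.0466·6/12) + 5.34·e^(−0.0466·10/12) + 5.34·e^(−0.0466·12/12)
I = 5.2577 + 5.2170 + 5.1366 + 5.0969 = 20.7082
F = (S − I)·e^(rT) = (328.82 − 20.7082) · e^(0.0466·21/12)
= 308.1118 · e^0.081550 = 308.1118 × 1.084967 = ₹334.29

₹334.29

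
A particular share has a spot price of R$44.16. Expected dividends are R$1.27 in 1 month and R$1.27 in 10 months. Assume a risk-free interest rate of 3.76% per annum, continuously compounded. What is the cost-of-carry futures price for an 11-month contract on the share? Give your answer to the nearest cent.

R$43.12

PV(dividends) I = 1.27·e^(−0.0376·1/12) + 1.27·e^(−0.0376·10/12)
I = 1.2660 + 1.2308 = 2.4968
F = (S − I)·e^(rT) = (44.16 − 2.4968) · e^(0.0376·11/12)
= 41.6632 · e^0.034467 = 41.6632 × 1.035068 = R$43.12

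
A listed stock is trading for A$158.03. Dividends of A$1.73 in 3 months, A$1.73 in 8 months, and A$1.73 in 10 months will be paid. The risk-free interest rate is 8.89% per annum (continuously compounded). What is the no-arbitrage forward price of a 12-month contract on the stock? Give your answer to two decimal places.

PV(dividends) I = 1.73·e^(−0.0889·3/12) + 1.73·e^(−0.0889·8/12) + 1.73·e^(−0.0889·10/12)
I = 1.6920 + 1.6304 + 1.6065 = 4.9289
F = (S − I)·e^(rT) = (158.03 − 4.9289) · e^(0.0889·12/12)
= 153.1011 · e^0.088900 = 153.1011 × 1.092971 = A$167.34

A$167.34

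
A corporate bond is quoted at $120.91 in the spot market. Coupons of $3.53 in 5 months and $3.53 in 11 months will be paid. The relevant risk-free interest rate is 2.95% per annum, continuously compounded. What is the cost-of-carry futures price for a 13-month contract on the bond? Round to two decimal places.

PV(coupons) I = 3.53·e^(−0.0295·5/12) + 3.53·e^(−0.0295·11/12)
I = 3.4869 + 3.4358 = 6.9227
F = (S − I)·e^(rT) = (120.91 − 6.9227) · e^(0.0295·13/12)
= 113.9873 · e^0.031958 = 113.9873 × 1.032474 = $117.69

$117.69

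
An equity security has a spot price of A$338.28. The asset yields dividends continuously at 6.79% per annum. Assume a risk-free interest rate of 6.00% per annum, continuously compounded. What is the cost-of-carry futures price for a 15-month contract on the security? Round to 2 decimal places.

A$334.96

F = S·e^((r − q)T) = 338.28 · e^((0.0600 − 0.0679) × 15/12)
= 338.28 · e^-0.009875 = 338.28 × 0.990174
F = A$334.96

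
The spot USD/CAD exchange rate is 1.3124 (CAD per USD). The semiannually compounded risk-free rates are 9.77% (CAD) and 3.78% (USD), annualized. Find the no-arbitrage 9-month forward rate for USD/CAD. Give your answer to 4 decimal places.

1.3707

By covered interest parity, F = S · (1+r_CAD/2)^(2T) / (1+r_USD/2)^(2T)
= 1.3124 × 1.074163 / 1.028484 = 1.3124 × 1.044414
F = 1.3707 CAD per USD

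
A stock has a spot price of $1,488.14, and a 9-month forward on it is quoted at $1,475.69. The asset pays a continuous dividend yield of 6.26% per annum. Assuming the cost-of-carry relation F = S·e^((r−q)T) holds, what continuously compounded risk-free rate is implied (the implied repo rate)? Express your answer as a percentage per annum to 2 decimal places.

5.14%

From F = S·e^((r−q)T): (r − q) = ln(F/S)/T
ln(1475.69/1488.14) = ln(0.991634) = -0.008401
(r − q) = -0.008401 / (9/12) = -0.011201
r = ln(F/S)/T + q = -0.011201 + 0.0626 = 0.051399
r = 5.14%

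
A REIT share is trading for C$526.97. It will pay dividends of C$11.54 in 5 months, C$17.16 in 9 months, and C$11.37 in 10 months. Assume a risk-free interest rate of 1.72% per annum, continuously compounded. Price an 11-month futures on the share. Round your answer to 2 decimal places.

C$495.11

PV(dividends) I = 11.54·e^(−0.0172·5/12) + 17.16·e^(−0.0172·9/12) + 11.37·e^(−0.0172·10/12)
I = 11.4576 + 16.9401 + 11.2082 = 39.6059
F = (S − I)·e^(rT) = (526.97 − 39.6059) · e^(0.0172·11/12)
= 487.3641 · e^0.015767 = 487.3641 × 1.015892 = C$495.11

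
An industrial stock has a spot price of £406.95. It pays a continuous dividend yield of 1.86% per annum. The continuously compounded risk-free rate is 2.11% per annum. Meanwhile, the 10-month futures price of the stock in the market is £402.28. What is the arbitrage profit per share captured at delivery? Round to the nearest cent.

Fair futures: F* = S·e^(carry·T), with carry = (r − q) = 0.0211 − 0.0186 = 0.0025
F* = 406.95 · e^(0.0025 × 10/12) = 406.95 · e^0.002083 = 406.95 × 1.002085 = £407.7985
Market £402.28 < fair £407.7985: forward underpriced → reverse cash-and-carry (short spot, go long the forward).
At maturity, profit = |F_mkt − F*| = |402.28 − 407.7985| = £5.52 per share

£5.52 per share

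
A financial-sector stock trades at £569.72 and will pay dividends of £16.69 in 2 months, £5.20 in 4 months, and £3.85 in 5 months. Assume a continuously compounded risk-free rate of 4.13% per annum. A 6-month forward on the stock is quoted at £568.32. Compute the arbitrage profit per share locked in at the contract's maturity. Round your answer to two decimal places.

£12.73 per share

PV(dividends) I = 16.69·e^(−0.0413·2/12) + 5.20·e^(−0.0413·4/12) + 3.85·e^(−0.0413·5/12) = 25.4887
Fair forward F* = (S − I)·e^(rT) = (569.72 − 25.4887)·e^0.020650 = 544.2313 × 1.020865 = 555.5867
Market £568.32 > fair 555.5867: forward overpriced → cash-and-carry (borrow at r, buy the stock and collect the dividends, short the forward).
Profit at T = |F_mkt − F*| = |568.32 − 555.5867| = £12.73 per share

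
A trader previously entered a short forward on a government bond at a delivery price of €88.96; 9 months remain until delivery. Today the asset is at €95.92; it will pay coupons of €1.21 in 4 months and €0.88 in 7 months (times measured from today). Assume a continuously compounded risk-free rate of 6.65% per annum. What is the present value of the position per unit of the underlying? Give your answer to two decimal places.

PV(remaining coupons) I = 1.21·e^(−0.0665·4/12) + 0.88·e^(−0.0665·7/12) = 2.0300
Current forward F = (S − I)·e^(rT) = (95.92 − 2.0300)·e^(0.0665·9/12) = 93.8900 × 1.051140 = 98.6915
Value (long) = (F − K)·e^(−rT) = (98.6915 − 88.96) × 0.951348 = 9.2580
Short position value = −(long value) = -€9.26

-€9.26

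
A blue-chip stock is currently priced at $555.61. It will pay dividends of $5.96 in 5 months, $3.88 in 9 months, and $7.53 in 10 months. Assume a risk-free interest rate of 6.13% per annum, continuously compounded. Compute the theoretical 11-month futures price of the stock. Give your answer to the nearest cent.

PV(dividends) I = 5.96·e^(−0.0613·5/12) + 3.88·e^(−0.0613·9/12) + 7.53·e^(−0.0613·10/12)
I = 5.8097 + 3.7057 + 7.1550 = 16.6704
F = (S − I)·e^(rT) = (555.61 − 16.6704) · e^(0.0613·11/12)
= 538.9396 · e^0.056192 = 538.9396 × 1.057801 = $570.09

$570.09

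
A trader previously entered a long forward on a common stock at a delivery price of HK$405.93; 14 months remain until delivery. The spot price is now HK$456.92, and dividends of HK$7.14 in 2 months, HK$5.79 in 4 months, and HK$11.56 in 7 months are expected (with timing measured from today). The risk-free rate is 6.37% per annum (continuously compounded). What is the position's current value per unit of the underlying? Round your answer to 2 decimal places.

PV(remaining dividends) I = 7.14·e^(−0.0637·2/12) + 5.79·e^(−0.0637·4/12) + 11.56·e^(−0.0637·7/12) = 23.8713
Current forward F = (S − I)·e^(rT) = (456.92 − 23.8713)·e^(0.0637·14/12) = 433.0487 × 1.077148 = 466.4575
Value (long) = (F − K)·e^(−rT) = (466.4575 − 405.93) × 0.928378 = 56.1924
Value = HK$56.19

HK$56.19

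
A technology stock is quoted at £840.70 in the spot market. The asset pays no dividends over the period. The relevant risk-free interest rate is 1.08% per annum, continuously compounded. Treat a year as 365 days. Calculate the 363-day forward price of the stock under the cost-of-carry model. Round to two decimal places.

£849.78

F = S·e^(rT) = 840.70 · e^(0.0108 × 363/365)
= 840.70 · e^0.010741 = 840.70 × 1.010799
F = £849.78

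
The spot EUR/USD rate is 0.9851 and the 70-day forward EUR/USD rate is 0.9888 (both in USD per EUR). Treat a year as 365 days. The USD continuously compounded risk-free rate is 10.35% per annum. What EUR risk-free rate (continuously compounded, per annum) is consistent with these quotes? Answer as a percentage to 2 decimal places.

8.40%

F = S·e^((r_USD − r_EUR)T) ⇒ r_EUR = r_USD − ln(F/S)/T
ln(0.9888/0.9851) = 0.003749; /(70/365) = 0.019548
r_EUR = 0.1035 − 0.019548 = 0.083952
r_EUR = 8.40%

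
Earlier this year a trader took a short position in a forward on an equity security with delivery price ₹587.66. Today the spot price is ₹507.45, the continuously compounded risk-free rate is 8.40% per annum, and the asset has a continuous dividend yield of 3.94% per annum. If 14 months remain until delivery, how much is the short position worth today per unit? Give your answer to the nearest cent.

₹48.15

Current fair forward for the remaining 14 months: F = S·e^((r − q)·T), (r − q) = 0.0840 − 0.0394 = 0.0446
F = 507.45 · e^(0.0446 × 14/12) = 507.45 × 1.053411 = 534.5534
Value of long forward = (F − K)·e^(−rT) = (534.5534 − 587.66) · e^(−0.0840·14/12)
= -53.1066 × 0.906649 = -48.15
Short position value = −(long value) = ₹48.15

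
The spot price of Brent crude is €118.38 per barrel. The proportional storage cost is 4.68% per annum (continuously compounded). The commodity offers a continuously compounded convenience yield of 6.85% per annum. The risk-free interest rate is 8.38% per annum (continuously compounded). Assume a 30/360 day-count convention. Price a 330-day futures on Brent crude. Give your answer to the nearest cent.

Net carry = r + u − y = 0.0838 + 0.0468 − 0.0685 = 0.0621
F = S·e^((r+u−y)T) = 118.38 · e^(0.0621 × 330/360) = 118.38 · e^0.056925
= 118.38 × 1.058576 = €125.31 per barrel

€125.31 per barrel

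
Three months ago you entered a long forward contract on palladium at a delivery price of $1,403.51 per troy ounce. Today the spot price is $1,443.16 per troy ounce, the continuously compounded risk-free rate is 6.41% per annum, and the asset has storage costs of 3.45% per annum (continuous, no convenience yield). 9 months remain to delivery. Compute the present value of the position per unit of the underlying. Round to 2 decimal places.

Current fair forward for the remaining 9 months: F = S·e^((r + u)·T), (r + u) = 0.0641 + 0.0345 = 0.0986
F = 1443.16 · e^(0.0986 × 9/12) = 1443.16 × 1.07675297 = 1553.9268
Value of long forward = (F − K)·e^(−rT) = (1553.9268 − 1403.51) · e^(−0.0641·9/12)
= 150.4168 × 0.95306230 = 143.36

$143.36 per troy ounce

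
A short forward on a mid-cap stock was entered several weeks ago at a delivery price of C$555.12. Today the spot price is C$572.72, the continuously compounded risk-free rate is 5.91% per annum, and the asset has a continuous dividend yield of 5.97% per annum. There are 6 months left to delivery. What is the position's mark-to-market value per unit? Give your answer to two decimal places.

Current fair forward for the remaining 6 months: F = S·e^((r − q)·T), (r − q) = 0.0591 − 0.0597 = -0.0006
F = 572.72 · e^(-0.0006 × 6/12) = 572.72 × 0.999700 = 572.5482
Value of long forward = (F − K)·e^(−rT) = (572.5482 − 555.12) · e^(−0.0591·6/12)
= 17.4282 × 0.970882 = 16.92
Short position value = −(long value) = -C$16.92

-C$16.92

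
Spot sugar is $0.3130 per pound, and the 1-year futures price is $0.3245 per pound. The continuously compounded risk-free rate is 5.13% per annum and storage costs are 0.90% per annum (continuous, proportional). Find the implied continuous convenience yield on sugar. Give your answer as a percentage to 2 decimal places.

2.42%

F = S·e^((r+u−y)T) ⇒ (r+u−y) = ln(F/S)/T
ln(0.3245/0.3130) = 0.036082; /T ⇒ 0.036082
y = r + u − ln(F/S)/T = 0.0513 + 0.0090 − 0.036082 = 0.024218
y = 2.42%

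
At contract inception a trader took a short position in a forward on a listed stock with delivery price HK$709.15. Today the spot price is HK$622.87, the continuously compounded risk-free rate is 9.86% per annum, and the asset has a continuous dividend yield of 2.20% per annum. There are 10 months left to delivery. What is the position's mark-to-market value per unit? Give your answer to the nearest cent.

HK$41.66

Current fair forward for the remaining 10 months: F = S·e^((r − q)·T), (r − q) = 0.0986 − 0.0220 = 0.0766
F = 622.87 · e^(0.0766 × 10/12) = 622.87 × 1.065915 = 663.9265
Value of long forward = (F − K)·e^(−rT) = (663.9265 − 709.15) · e^(−0.0986·10/12)
= -45.2235 × 0.921118 = -41.66
Short position value = −(long value) = HK$41.66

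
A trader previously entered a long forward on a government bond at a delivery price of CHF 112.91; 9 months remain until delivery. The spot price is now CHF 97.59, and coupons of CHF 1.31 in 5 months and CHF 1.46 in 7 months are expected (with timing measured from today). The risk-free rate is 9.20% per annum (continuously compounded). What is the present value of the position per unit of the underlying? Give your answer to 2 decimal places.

PV(remaining coupons) I = 1.31·e^(−0.0920·5/12) + 1.46·e^(−0.0920·7/12) = 2.6444
Current forward F = (S − I)·e^(rT) = (97.59 − 2.6444)·e^(0.0920·9/12) = 94.9456 × 1.071436 = 101.7281
Value (long) = (F − K)·e^(−rT) = (101.7281 − 112.91) × 0.933327 = -10.4364
Value = -CHF 10.44

-CHF 10.44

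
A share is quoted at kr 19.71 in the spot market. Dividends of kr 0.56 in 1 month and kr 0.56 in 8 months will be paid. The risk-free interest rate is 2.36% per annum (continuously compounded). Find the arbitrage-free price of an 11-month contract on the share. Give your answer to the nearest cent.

PV(dividends) I = 0.56·e^(−0.0236·1/12) + 0.56·e^(−0.0236·8/12)
I = 0.5589 + 0.5513 = 1.1102
F = (S − I)·e^(rT) = (19.71 − 1.1102) · e^(0.0236·11/12)
= 18.5998 · e^0.021633 = 18.5998 × 1.021869 = kr 19.01

kr 19.01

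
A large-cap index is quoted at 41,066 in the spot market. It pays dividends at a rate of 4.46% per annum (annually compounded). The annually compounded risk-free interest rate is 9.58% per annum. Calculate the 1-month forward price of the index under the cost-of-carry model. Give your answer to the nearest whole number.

41,230

F = S · (1+r)^T / (1+q)^T
= 41066 × 1.007653 / 1.003643 = 41066 × 1.003995
F = 41,230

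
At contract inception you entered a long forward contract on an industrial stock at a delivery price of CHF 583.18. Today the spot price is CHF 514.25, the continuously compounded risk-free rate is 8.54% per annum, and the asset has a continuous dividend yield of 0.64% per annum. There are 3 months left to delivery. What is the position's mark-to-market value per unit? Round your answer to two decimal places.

Current fair forward for the remaining 3 months: F = S·e^((r − q)·T), (r − q) = 0.0854 − 0.0064 = 0.0790
F = 514.25 · e^(0.0790 × 3/12) = 514.25 × 1.019946 = 524.5072
Value of long forward = (F − K)·e^(−rT) = (524.5072 − 583.18) · e^(−0.0854·3/12)
= -58.6728 × 0.978876 = -57.43

-CHF 57.43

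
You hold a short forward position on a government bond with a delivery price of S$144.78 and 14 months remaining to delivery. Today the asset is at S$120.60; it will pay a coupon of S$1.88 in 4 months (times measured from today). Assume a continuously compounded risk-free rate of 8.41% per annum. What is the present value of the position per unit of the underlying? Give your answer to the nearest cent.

S$12.48

PV(remaining coupons) I = 1.88·e^(−0.0841·4/12) = 1.8280
Current forward F = (S − I)·e^(rT) = (120.60 − 1.8280)·e^(0.0841·14/12) = 118.7720 × 1.103091 = 131.0163
Value (long) = (F − K)·e^(−rT) = (131.0163 − 144.78) × 0.906543 = -12.4774
Short position value = −(long value) = S$12.48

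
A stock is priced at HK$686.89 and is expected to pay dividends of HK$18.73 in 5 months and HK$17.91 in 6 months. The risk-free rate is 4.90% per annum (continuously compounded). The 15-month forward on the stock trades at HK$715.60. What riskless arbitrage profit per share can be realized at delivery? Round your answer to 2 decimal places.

HK$23.41 per share

PV(dividends) I = 18.73·e^(−0.0490·5/12) + 17.91·e^(−0.0490·6/12) = 35.8280
Fair forward F* = (S − I)·e^(rT) = (686.89 − 35.8280)·e^0.061250 = 651.0620 × 1.063165 = 692.1863
Market HK$715.60 > fair 692.1863: forward overpriced → cash-and-carry (borrow at r, buy the stock and collect the dividends, short the forward).
Profit at T = |F_mkt − F*| = |715.60 − 692.1863| = HK$23.41 per share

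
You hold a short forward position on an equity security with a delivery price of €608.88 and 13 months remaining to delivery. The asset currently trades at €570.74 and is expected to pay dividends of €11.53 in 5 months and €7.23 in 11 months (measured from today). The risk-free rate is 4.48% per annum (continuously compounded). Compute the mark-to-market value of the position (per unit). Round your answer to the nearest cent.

PV(remaining dividends) I = 11.53·e^(−0.0448·5/12) + 7.23·e^(−0.0448·11/12) = 18.2559
Current forward F = (S − I)·e^(rT) = (570.74 − 18.2559)·e^(0.0448·13/12) = 552.4841 × 1.049730 = 579.9591
Value (long) = (F − K)·e^(−rT) = (579.9591 − 608.88) × 0.952626 = -27.5508
Short position value = −(long value) = €27.55

€27.55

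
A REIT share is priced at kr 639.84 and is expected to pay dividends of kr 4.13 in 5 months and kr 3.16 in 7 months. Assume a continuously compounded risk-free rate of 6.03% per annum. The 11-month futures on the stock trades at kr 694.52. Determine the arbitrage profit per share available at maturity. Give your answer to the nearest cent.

PV(dividends) I = 4.13·e^(−0.0603·5/12) + 3.16·e^(−0.0603·7/12) = 7.0783
Fair futures F* = (S − I)·e^(rT) = (639.84 − 7.0783)·e^0.055275 = 632.7617 × 1.056831 = 668.7222
Market kr 694.52 > fair 668.7222: forward overpriced → cash-and-carry (borrow at r, buy the stock and collect the dividends, short the forward).
Profit at T = |F_mkt − F*| = |694.52 − 668.7222| = kr 25.80 per share

kr 25.80 per share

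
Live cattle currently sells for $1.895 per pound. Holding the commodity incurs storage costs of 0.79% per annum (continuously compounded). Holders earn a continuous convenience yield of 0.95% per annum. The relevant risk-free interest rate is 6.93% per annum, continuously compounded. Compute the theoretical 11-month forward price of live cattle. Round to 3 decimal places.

$2.016 per pound

Net carry = r + u − y = 0.0693 + 0.0079 − 0.0095 = 0.0677
F = S·e^((r+u−y)T) = 1.895 · e^(0.0677 × 11/12) = 1.895 · e^0.062058
= 1.895 × 1.064024 = $2.016 per pound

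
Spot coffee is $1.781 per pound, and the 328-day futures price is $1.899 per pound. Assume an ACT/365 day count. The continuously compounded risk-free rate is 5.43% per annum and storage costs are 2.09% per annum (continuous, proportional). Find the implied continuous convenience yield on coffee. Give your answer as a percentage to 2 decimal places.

F = S·e^((r+u−y)T) ⇒ (r+u−y) = ln(F/S)/T
ln(1.899/1.781) = 0.064152; /T ⇒ 0.071389
y = r + u − ln(F/S)/T = 0.0543 + 0.0209 − 0.071389 = 0.003811
y = 0.38%

0.38%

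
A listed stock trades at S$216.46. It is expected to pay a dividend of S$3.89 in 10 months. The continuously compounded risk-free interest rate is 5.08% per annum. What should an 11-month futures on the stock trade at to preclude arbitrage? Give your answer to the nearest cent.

PV(dividends) I = 3.89·e^(−0.0508·10/12)
I = 3.7288
F = (S − I)·e^(rT) = (216.46 − 3.7288) · e^(0.0508·11/12)
= 212.7312 · e^0.046567 = 212.7312 × 1.047668 = S$222.87

S$222.87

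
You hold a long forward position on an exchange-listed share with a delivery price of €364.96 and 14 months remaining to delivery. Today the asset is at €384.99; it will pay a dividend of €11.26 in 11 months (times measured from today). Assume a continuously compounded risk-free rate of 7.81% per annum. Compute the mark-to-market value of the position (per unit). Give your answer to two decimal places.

PV(remaining dividends) I = 11.26·e^(−0.0781·11/12) = 10.4821
Current forward F = (S − I)·e^(rT) = (384.99 − 10.4821)·e^(0.0781·14/12) = 374.5079 × 1.095397 = 410.2348
Value (long) = (F − K)·e^(−rT) = (410.2348 − 364.96) × 0.912911 = 41.3319
Value = €41.33

€41.33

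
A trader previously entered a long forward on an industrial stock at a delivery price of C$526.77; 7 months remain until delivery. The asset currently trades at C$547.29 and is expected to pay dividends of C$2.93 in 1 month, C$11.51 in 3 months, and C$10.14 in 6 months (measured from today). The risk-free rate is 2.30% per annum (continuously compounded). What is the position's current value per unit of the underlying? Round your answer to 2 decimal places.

PV(remaining dividends) I = 2.93·e^(−0.0230·1/12) + 11.51·e^(−0.0230·3/12) + 10.14·e^(−0.0230·6/12) = 24.3925
Current forward F = (S − I)·e^(rT) = (547.29 − 24.3925)·e^(0.0230·7/12) = 522.8975 × 1.013507 = 529.9603
Value (long) = (F − K)·e^(−rT) = (529.9603 − 526.77) × 0.986673 = 3.1478
Value = C$3.15

C$3.15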